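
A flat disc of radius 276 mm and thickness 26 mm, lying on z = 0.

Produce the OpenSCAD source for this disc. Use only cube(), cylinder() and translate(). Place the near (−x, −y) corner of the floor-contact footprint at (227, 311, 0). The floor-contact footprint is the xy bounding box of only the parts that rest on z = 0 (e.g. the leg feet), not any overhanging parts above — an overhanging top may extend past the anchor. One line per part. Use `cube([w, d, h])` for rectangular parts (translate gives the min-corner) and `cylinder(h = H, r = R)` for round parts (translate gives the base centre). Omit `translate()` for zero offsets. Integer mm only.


translate([503, 587, 0]) cylinder(h = 26, r = 276);


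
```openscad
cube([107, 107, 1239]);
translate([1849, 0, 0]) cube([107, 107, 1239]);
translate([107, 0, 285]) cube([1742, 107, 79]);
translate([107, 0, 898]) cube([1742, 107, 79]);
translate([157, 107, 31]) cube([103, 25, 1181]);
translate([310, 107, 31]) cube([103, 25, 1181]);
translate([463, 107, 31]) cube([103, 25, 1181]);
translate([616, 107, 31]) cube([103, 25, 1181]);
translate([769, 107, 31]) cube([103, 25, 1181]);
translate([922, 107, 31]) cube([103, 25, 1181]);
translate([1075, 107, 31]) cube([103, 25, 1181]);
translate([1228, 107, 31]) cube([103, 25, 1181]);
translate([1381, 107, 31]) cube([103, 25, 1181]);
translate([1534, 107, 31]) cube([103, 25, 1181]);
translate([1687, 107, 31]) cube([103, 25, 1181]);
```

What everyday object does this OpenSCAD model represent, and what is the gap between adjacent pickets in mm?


A fence section. The picket gap is 50 mm.

Two posts, two rails, 11 pickets — a fence section. Span 1742 mm holds 11 pickets of 103 mm with 12 equal gaps: ⌊(1742 − 11·103) / 12⌋ = 50 mm.


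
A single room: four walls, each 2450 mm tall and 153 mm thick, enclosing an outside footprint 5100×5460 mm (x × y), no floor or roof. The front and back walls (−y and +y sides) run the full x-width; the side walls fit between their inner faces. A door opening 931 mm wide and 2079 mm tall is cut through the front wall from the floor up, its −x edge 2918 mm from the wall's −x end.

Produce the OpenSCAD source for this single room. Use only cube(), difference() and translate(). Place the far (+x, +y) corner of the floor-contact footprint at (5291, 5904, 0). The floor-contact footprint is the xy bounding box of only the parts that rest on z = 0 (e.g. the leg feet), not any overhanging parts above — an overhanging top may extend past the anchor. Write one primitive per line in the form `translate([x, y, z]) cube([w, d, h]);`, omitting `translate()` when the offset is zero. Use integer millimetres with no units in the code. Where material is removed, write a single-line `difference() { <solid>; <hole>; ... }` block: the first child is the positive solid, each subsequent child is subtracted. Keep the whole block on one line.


difference() { translate([191, 444, 0]) cube([5100, 153, 2450]); translate([3109, 444, 0]) cube([931, 153, 2079]); }
translate([191, 5751, 0]) cube([5100, 153, 2450]);
translate([191, 597, 0]) cube([153, 5154, 2450]);
translate([5138, 597, 0]) cube([153, 5154, 2450]);


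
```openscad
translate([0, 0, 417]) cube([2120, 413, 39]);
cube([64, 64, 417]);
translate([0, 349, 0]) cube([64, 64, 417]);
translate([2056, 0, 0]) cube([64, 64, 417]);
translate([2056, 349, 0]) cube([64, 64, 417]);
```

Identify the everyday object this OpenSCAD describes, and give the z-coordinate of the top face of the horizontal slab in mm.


A bench. The seat-top height is 456 mm.

A long slab on four corner posts — a bench. The slab sits at z = 417 with thickness 39, so the top is 417 + 39 = 456 mm.


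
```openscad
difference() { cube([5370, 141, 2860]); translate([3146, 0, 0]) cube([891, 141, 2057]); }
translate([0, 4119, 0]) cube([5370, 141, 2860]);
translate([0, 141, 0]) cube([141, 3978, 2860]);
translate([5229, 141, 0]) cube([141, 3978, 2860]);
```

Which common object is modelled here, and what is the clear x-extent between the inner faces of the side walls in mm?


A single room. The interior width is 5088 mm.

Four walls enclosing a rectangle with a door in the front wall — a room. Outside width 5370 minus two 141 mm walls gives 5088 mm.


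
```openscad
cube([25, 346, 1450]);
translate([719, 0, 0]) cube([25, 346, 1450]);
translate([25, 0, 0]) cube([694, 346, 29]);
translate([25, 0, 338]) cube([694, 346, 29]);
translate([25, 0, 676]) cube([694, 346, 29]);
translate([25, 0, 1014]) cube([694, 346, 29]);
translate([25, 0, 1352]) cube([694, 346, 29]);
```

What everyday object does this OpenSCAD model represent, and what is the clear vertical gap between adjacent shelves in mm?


A bookshelf. The clear shelf gap is 309 mm.

Two tall side panels with 5 horizontal boards between them — a bookshelf. The first two shelf undersides are at z = 0 and z = 338; with shelf thickness 29, the clear gap is 338 − 0 − 29 = 309 mm.


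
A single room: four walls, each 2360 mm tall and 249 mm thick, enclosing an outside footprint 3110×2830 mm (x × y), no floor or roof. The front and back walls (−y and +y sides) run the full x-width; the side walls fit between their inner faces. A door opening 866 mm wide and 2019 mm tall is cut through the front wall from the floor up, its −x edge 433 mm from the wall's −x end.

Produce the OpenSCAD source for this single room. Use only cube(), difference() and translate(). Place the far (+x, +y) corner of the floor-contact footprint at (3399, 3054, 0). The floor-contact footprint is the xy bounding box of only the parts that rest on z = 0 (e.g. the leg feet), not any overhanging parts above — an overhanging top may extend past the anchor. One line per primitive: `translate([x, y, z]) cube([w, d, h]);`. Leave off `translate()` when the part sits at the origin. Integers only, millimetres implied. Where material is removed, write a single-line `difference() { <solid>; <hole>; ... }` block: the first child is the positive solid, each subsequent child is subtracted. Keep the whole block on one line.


difference() { translate([289, 224, 0]) cube([3110, 249, 2360]); translate([722, 224, 0]) cube([866, 249, 2019]); }
translate([289, 2805, 0]) cube([3110, 249, 2360]);
translate([289, 473, 0]) cube([249, 2332, 2360]);
translate([3150, 473, 0]) cube([249, 2332, 2360]);


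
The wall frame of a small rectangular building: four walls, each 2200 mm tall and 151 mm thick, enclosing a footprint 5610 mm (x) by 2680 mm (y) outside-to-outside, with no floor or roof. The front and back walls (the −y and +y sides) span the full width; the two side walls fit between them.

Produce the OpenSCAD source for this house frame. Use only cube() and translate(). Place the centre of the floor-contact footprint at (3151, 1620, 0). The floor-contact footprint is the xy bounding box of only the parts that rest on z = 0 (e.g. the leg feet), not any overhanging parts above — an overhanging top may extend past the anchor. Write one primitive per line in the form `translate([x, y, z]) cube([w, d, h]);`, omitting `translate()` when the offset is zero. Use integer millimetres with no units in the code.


translate([346, 280, 0]) cube([5610, 151, 2200]);
translate([346, 2809, 0]) cube([5610, 151, 2200]);
translate([346, 431, 0]) cube([151, 2378, 2200]);
translate([5805, 431, 0]) cube([151, 2378, 2200]);


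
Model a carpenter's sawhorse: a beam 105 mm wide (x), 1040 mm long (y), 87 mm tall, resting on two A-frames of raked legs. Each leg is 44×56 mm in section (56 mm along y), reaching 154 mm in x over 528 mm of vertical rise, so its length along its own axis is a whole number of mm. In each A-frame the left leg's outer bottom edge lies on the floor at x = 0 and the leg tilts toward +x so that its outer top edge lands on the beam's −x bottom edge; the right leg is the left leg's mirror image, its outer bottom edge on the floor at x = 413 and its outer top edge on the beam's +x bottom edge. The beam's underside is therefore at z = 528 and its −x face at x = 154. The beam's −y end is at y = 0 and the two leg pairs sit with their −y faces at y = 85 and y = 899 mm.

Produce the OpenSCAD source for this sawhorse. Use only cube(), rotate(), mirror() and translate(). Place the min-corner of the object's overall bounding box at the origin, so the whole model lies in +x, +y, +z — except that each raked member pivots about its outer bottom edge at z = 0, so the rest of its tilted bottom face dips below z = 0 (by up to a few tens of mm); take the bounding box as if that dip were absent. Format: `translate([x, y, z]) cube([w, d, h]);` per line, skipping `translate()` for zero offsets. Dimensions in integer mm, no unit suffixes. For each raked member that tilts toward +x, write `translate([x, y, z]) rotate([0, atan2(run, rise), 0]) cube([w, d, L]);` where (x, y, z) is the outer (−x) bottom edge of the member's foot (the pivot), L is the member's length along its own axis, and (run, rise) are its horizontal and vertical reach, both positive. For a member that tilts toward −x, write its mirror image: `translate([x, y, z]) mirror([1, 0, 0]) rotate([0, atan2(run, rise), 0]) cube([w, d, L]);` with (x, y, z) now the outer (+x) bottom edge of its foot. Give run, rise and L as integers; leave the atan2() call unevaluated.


translate([154, 0, 528]) cube([105, 1040, 87]);
translate([0, 85, 0]) rotate([0, atan2(154, 528), 0]) cube([44, 56, 550]);
translate([413, 85, 0]) mirror([1, 0, 0]) rotate([0, atan2(154, 528), 0]) cube([44, 56, 550]);
translate([0, 899, 0]) rotate([0, atan2(154, 528), 0]) cube([44, 56, 550]);
translate([413, 899, 0]) mirror([1, 0, 0]) rotate([0, atan2(154, 528), 0]) cube([44, 56, 550]);


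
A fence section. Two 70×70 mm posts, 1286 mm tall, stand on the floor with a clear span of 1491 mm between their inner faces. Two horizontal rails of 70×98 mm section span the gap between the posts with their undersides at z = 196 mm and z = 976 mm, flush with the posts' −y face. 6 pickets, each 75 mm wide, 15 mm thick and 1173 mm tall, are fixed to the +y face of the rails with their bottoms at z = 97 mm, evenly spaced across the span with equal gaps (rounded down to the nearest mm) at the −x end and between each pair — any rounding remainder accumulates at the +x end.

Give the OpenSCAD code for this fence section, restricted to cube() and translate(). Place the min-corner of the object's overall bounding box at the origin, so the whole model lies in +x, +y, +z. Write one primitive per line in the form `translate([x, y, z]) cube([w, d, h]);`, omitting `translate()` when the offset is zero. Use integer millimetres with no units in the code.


cube([70, 70, 1286]);
translate([1561, 0, 0]) cube([70, 70, 1286]);
translate([70, 0, 196]) cube([1491, 70, 98]);
translate([70, 0, 976]) cube([1491, 70, 98]);
translate([218, 70, 97]) cube([75, 15, 1173]);
translate([441, 70, 97]) cube([75, 15, 1173]);
translate([664, 70, 97]) cube([75, 15, 1173]);
translate([887, 70, 97]) cube([75, 15, 1173]);
translate([1110, 70, 97]) cube([75, 15, 1173]);
translate([1333, 70, 97]) cube([75, 15, 1173]);


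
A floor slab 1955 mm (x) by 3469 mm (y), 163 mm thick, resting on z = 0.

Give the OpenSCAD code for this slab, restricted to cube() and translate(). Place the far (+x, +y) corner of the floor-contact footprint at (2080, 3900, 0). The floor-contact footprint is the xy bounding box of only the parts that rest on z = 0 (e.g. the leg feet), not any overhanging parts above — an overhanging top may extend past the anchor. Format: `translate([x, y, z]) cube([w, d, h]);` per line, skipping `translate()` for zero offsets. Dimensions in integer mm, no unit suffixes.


translate([125, 431, 0]) cube([1955, 3469, 163]);


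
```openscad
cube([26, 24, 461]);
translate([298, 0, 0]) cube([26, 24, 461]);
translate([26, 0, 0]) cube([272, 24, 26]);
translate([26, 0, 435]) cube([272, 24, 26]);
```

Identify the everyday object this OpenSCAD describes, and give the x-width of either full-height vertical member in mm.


A picture frame. The border width is 26 mm.

Four thin pieces enclosing a rectangular opening — a picture frame. The two full-height stiles are 461 mm tall; the top rail sits at z = 435 and is 26 mm tall, so the border above the opening is 461 − 435 = 26 mm, matching the stile x-width.


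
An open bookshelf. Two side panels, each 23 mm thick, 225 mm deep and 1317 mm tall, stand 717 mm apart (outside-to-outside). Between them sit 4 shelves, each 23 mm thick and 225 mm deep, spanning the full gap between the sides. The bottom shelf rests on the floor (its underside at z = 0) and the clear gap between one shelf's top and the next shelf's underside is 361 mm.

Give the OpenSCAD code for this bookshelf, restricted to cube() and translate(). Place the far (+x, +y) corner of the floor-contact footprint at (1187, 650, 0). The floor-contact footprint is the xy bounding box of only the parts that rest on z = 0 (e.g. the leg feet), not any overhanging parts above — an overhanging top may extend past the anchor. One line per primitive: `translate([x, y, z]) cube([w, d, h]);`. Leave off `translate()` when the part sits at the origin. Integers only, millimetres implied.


translate([470, 425, 0]) cube([23, 225, 1317]);
translate([1164, 425, 0]) cube([23, 225, 1317]);
translate([493, 425, 0]) cube([671, 225, 23]);
translate([493, 425, 384]) cube([671, 225, 23]);
translate([493, 425, 768]) cube([671, 225, 23]);
translate([493, 425, 1152]) cube([671, 225, 23]);


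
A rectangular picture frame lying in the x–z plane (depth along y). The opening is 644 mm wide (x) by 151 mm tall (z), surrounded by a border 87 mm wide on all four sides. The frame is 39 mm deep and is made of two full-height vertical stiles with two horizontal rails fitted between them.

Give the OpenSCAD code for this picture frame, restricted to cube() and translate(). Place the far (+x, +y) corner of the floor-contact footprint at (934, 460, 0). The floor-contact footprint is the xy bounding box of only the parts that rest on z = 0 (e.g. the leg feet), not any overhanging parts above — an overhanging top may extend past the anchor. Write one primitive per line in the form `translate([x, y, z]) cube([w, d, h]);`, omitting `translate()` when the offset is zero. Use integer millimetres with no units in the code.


translate([116, 421, 0]) cube([87, 39, 325]);
translate([847, 421, 0]) cube([87, 39, 325]);
translate([203, 421, 0]) cube([644, 39, 87]);
translate([203, 421, 238]) cube([644, 39, 87]);


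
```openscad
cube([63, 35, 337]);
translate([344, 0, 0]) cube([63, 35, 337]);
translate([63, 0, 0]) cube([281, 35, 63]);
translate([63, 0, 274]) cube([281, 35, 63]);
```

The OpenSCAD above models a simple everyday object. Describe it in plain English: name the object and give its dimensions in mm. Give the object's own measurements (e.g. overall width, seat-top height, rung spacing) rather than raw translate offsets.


A rectangular picture frame lying in the x–z plane (depth along y). The opening is 281 mm wide (x) by 211 mm tall (z), surrounded by a border 63 mm wide on all four sides. The frame is 35 mm deep and is made of two full-height vertical stiles with two horizontal rails fitted between them.


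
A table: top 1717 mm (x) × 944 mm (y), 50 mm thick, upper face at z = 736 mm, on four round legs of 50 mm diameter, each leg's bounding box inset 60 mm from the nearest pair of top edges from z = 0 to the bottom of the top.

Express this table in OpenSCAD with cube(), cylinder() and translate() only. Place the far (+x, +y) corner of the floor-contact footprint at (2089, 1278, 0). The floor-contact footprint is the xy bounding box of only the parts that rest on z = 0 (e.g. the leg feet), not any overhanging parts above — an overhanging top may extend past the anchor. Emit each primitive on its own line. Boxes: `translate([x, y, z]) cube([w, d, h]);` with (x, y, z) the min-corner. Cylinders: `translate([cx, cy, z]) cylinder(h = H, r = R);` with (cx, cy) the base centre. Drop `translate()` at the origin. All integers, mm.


translate([432, 394, 686]) cube([1717, 944, 50]);
translate([517, 479, 0]) cylinder(h = 686, r = 25);
translate([2064, 479, 0]) cylinder(h = 686, r = 25);
translate([517, 1253, 0]) cylinder(h = 686, r = 25);
translate([2064, 1253, 0]) cylinder(h = 686, r = 25);


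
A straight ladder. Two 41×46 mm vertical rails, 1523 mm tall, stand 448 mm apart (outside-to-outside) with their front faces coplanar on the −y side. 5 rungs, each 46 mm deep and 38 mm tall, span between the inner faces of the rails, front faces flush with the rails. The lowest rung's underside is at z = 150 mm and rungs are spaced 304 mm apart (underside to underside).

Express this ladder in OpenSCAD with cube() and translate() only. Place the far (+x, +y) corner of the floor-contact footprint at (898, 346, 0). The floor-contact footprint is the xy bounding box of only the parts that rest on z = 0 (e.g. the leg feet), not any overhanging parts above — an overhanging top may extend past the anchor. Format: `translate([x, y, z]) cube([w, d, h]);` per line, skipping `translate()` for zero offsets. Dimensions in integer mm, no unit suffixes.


translate([450, 300, 0]) cube([41, 46, 1523]);
translate([857, 300, 0]) cube([41, 46, 1523]);
translate([491, 300, 150]) cube([366, 46, 38]);
translate([491, 300, 454]) cube([366, 46, 38]);
translate([491, 300, 758]) cube([366, 46, 38]);
translate([491, 300, 1062]) cube([366, 46, 38]);
translate([491, 300, 1366]) cube([366, 46, 38]);


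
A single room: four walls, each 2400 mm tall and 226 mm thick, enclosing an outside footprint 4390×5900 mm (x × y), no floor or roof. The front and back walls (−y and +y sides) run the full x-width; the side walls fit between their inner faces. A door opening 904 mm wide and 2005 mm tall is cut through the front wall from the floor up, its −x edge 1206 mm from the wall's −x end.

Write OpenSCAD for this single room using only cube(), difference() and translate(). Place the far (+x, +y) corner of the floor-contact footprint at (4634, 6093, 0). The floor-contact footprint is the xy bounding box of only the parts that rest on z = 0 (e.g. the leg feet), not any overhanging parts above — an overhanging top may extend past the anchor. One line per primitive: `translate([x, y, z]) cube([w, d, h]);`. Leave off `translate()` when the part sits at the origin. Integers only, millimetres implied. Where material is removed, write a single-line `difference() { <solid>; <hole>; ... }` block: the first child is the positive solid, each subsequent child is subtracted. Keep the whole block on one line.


difference() { translate([244, 193, 0]) cube([4390, 226, 2400]); translate([1450, 193, 0]) cube([904, 226, 2005]); }
translate([244, 5867, 0]) cube([4390, 226, 2400]);
translate([244, 419, 0]) cube([226, 5448, 2400]);
translate([4408, 419, 0]) cube([226, 5448, 2400]);


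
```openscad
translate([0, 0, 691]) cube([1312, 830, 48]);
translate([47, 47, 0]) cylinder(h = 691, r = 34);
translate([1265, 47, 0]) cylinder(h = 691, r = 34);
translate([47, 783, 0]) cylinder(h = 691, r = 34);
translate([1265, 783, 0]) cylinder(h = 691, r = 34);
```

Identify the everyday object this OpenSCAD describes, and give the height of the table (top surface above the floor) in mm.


A table. The table height is 739 mm.

A 1312×830×48 slab sits at z = 691 on four Ø68 mm round legs — a table. The top surface is at 691 + 48 = 739 mm.


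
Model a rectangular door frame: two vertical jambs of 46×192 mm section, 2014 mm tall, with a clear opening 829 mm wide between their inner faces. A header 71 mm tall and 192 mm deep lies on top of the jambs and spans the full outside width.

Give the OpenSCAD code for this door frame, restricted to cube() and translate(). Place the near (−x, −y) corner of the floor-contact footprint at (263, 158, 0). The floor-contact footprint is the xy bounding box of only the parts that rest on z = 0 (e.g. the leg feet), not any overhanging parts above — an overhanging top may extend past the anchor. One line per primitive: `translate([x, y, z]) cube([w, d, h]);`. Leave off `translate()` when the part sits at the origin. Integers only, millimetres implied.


translate([263, 158, 0]) cube([46, 192, 2014]);
translate([1138, 158, 0]) cube([46, 192, 2014]);
translate([263, 158, 2014]) cube([921, 192, 71]);


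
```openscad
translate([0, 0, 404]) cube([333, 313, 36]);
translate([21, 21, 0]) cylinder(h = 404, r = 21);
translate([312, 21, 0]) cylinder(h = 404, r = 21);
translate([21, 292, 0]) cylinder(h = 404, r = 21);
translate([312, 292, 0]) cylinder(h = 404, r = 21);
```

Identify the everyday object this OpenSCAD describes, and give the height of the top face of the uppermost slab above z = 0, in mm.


A stool. The seat height is 440 mm.

A 333×313×36 slab at z = 404 on four corner cylinders — a stool. The seat top is 404 + 36 = 440 mm.


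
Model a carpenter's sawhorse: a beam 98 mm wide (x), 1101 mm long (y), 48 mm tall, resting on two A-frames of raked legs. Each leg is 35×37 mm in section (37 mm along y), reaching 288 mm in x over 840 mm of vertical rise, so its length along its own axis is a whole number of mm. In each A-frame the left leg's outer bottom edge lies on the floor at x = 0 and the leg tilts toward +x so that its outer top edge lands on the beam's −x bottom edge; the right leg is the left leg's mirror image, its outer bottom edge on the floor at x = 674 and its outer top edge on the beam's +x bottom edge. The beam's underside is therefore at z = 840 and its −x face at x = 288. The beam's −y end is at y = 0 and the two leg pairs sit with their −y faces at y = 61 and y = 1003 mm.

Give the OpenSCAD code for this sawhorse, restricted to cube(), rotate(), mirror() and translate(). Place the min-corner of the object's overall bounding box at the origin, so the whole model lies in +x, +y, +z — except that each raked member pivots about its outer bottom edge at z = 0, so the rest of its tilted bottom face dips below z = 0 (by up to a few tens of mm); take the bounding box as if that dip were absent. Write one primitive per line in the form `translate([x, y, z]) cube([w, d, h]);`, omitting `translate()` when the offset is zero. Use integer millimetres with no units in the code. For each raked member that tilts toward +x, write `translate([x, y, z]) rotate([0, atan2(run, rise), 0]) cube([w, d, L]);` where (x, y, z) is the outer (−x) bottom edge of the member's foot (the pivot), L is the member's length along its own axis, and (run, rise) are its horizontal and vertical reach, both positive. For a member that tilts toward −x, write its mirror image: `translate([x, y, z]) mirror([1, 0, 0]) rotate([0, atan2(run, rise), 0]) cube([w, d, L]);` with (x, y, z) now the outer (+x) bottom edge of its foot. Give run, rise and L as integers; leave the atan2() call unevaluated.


translate([288, 0, 840]) cube([98, 1101, 48]);
translate([0, 61, 0]) rotate([0, atan2(288, 840), 0]) cube([35, 37, 888]);
translate([674, 61, 0]) mirror([1, 0, 0]) rotate([0, atan2(288, 840), 0]) cube([35, 37, 888]);
translate([0, 1003, 0]) rotate([0, atan2(288, 840), 0]) cube([35, 37, 888]);
translate([674, 1003, 0]) mirror([1, 0, 0]) rotate([0, atan2(288, 840), 0]) cube([35, 37, 888]);


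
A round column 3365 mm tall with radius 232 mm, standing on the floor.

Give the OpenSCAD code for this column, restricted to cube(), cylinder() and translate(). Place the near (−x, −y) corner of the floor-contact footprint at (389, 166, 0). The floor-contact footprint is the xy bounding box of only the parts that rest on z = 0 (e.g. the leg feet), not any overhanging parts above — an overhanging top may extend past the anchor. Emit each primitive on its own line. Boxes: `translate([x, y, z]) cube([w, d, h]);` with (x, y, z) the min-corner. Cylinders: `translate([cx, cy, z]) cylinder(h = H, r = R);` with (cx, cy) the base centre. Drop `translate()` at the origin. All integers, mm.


translate([621, 398, 0]) cylinder(h = 3365, r = 232);


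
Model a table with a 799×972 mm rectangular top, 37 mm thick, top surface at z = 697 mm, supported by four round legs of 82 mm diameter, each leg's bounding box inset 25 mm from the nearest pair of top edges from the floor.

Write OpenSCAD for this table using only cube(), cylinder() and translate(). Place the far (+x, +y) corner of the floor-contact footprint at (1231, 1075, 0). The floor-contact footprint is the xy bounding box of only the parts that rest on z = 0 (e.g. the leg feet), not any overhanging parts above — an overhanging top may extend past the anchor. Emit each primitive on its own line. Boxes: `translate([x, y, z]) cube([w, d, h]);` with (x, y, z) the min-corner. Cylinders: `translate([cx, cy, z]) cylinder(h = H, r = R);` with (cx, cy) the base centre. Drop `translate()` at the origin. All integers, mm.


translate([457, 128, 660]) cube([799, 972, 37]);
translate([523, 194, 0]) cylinder(h = 660, r = 41);
translate([1190, 194, 0]) cylinder(h = 660, r = 41);
translate([523, 1034, 0]) cylinder(h = 660, r = 41);
translate([1190, 1034, 0]) cylinder(h = 660, r = 41);


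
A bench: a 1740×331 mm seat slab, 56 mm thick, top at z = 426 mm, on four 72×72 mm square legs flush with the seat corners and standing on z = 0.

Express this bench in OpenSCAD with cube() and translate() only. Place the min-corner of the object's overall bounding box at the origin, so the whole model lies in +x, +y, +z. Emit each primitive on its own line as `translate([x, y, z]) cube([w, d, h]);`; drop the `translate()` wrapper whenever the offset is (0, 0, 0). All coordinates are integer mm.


translate([0, 0, 370]) cube([1740, 331, 56]);
cube([72, 72, 370]);
translate([0, 259, 0]) cube([72, 72, 370]);
translate([1668, 0, 0]) cube([72, 72, 370]);
translate([1668, 259, 0]) cube([72, 72, 370]);


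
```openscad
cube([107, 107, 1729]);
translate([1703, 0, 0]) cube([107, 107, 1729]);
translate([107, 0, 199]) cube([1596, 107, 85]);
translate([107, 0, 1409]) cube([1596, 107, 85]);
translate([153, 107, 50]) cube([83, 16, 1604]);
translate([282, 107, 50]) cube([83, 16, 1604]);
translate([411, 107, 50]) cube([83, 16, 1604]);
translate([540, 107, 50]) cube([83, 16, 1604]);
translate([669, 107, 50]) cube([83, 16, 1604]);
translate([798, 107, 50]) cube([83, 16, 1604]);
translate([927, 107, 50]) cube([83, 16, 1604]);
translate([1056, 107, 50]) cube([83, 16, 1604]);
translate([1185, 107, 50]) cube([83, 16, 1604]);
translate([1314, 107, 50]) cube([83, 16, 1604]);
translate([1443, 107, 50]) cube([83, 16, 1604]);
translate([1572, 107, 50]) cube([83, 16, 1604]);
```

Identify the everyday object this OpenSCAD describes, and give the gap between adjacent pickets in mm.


A fence section. The picket gap is 46 mm.

Two posts, two rails, 12 pickets — a fence section. Span 1596 mm holds 12 pickets of 83 mm with 13 equal gaps: ⌊(1596 − 12·83) / 13⌋ = 46 mm.


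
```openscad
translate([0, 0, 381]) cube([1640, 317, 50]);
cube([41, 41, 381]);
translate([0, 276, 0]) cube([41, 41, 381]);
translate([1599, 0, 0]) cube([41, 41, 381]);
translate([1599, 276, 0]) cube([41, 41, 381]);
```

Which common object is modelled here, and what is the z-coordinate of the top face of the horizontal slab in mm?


A bench. The seat-top height is 431 mm.

A long slab on four corner posts — a bench. The slab sits at z = 381 with thickness 50, so the top is 381 + 50 = 431 mm.


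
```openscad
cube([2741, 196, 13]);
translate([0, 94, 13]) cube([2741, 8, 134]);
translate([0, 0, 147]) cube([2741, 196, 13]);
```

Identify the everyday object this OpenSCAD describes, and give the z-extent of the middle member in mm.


An I-beam. The web height is 134 mm.

Two wide flanges with a thin centred web — an I-beam. Overall 160 mm minus two 13 mm flanges gives a web of 160 − 2·13 = 134 mm.


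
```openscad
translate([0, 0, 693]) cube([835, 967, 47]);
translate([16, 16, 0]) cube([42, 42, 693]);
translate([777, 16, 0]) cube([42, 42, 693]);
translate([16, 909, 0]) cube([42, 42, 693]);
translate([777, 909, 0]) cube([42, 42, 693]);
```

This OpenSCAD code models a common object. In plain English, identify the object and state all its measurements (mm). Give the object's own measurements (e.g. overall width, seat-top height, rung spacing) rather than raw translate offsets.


A rectangular dining table. The top is 835×967×47 mm with its upper surface at z = 740 mm. It stands on four 42×42 mm square legs, each inset 16 mm from the nearest pair of top edges, running from the floor to the underside of the top.


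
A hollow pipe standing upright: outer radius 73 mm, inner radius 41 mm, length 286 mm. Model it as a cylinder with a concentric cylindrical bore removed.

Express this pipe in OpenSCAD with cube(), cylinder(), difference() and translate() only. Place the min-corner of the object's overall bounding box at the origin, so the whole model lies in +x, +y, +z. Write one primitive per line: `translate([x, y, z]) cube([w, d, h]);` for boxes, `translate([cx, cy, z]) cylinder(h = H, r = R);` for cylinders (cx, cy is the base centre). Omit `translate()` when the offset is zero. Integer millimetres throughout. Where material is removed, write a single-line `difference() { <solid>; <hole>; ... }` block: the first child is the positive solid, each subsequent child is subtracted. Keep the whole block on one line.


difference() { translate([73, 73, 0]) cylinder(h = 286, r = 73); translate([73, 73, 0]) cylinder(h = 286, r = 41); }


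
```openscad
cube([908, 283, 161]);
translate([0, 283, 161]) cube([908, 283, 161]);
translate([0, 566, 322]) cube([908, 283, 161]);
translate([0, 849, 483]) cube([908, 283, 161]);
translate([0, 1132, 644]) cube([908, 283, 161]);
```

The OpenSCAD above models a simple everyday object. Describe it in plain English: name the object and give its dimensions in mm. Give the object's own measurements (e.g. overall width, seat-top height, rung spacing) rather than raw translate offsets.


A straight staircase of 5 solid steps. Each step is 908 mm wide (x), 283 mm deep (y, the going) and 161 mm tall (the rise). The first step rests on the floor; each subsequent step sits one going further in +y and one rise higher in +z, directly behind and above the previous step with no overlap.


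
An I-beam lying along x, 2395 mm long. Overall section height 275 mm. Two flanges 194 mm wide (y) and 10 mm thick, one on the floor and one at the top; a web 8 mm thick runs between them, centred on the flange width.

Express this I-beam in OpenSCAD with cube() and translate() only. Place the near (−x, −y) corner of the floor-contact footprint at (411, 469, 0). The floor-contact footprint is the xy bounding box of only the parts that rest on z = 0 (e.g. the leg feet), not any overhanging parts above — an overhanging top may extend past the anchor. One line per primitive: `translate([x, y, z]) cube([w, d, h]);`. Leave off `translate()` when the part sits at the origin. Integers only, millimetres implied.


translate([411, 469, 0]) cube([2395, 194, 10]);
translate([411, 562, 10]) cube([2395, 8, 255]);
translate([411, 469, 265]) cube([2395, 194, 10]);


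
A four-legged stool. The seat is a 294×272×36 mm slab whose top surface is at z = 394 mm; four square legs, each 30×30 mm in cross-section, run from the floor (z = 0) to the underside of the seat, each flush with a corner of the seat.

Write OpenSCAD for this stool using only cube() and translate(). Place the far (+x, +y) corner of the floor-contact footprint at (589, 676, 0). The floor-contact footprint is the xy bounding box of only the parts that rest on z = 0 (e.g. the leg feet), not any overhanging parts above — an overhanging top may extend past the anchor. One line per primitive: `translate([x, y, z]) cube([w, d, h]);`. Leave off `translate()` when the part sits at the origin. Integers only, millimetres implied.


translate([295, 404, 358]) cube([294, 272, 36]);
translate([295, 404, 0]) cube([30, 30, 358]);
translate([559, 404, 0]) cube([30, 30, 358]);
translate([295, 646, 0]) cube([30, 30, 358]);
translate([559, 646, 0]) cube([30, 30, 358]);


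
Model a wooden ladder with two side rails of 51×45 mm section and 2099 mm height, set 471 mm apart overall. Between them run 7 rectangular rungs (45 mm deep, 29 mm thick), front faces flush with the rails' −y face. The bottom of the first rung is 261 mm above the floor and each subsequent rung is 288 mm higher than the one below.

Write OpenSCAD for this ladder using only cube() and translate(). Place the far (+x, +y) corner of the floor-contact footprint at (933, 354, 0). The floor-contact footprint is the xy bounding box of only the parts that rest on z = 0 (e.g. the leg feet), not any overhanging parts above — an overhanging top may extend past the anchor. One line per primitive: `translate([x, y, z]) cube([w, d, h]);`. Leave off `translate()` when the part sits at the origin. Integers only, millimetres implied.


translate([462, 309, 0]) cube([51, 45, 2099]);
translate([882, 309, 0]) cube([51, 45, 2099]);
translate([513, 309, 261]) cube([369, 45, 29]);
translate([513, 309, 549]) cube([369, 45, 29]);
translate([513, 309, 837]) cube([369, 45, 29]);
translate([513, 309, 1125]) cube([369, 45, 29]);
translate([513, 309, 1413]) cube([369, 45, 29]);
translate([513, 309, 1701]) cube([369, 45, 29]);
translate([513, 309, 1989]) cube([369, 45, 29]);


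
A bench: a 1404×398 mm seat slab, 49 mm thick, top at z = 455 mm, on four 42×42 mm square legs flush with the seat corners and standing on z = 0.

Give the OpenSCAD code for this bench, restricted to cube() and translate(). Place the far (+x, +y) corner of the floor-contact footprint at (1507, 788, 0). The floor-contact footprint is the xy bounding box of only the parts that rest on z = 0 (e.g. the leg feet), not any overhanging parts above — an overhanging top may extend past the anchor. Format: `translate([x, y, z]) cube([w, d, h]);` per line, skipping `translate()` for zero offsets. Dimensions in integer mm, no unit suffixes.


translate([103, 390, 406]) cube([1404, 398, 49]);
translate([103, 390, 0]) cube([42, 42, 406]);
translate([103, 746, 0]) cube([42, 42, 406]);
translate([1465, 390, 0]) cube([42, 42, 406]);
translate([1465, 746, 0]) cube([42, 42, 406]);


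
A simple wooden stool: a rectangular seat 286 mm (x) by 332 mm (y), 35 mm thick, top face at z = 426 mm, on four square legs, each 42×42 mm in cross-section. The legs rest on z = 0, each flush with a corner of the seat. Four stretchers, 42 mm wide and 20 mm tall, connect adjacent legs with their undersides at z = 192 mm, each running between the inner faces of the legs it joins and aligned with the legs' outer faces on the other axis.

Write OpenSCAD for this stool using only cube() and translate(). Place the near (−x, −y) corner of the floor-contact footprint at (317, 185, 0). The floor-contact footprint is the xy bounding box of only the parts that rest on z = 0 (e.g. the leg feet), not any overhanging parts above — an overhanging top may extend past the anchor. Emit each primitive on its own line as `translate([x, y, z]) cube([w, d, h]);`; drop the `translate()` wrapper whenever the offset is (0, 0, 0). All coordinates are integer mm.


translate([317, 185, 391]) cube([286, 332, 35]);
translate([317, 185, 0]) cube([42, 42, 391]);
translate([561, 185, 0]) cube([42, 42, 391]);
translate([317, 475, 0]) cube([42, 42, 391]);
translate([561, 475, 0]) cube([42, 42, 391]);
translate([359, 185, 192]) cube([202, 42, 20]);
translate([359, 475, 192]) cube([202, 42, 20]);
translate([317, 227, 192]) cube([42, 248, 20]);
translate([561, 227, 192]) cube([42, 248, 20]);


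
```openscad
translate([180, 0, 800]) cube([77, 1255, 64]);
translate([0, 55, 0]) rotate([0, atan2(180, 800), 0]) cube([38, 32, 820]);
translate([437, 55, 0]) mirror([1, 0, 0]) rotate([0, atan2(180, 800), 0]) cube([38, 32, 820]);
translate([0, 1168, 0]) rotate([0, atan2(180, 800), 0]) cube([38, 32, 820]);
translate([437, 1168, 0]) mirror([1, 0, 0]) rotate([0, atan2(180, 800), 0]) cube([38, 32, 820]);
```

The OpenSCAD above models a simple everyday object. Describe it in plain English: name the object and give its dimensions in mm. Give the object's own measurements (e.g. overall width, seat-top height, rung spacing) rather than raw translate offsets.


A sawhorse. A 77×1255×64 mm beam (x, y, z) sits on two A-frame leg pairs. Each pair is two raked legs of 38×32 mm section (32 mm along y) splaying symmetrically in x. Each leg rises 800 mm vertically over 180 mm of horizontal reach and is 820 mm long along its own axis. Every leg's outer bottom edge rests on the floor and its outer top edge meets a bottom edge of the beam — the left legs (tilting toward +x) meet the beam's −x bottom edge, the right legs (their mirror images, tilting toward −x) meet its +x bottom edge — so the leg tops tuck under the beam, the beam's underside is 800 mm above the floor, and the feet are 437 mm apart outside-to-outside with the beam centred between them. The two leg pairs are set in 55 mm from either end of the beam.


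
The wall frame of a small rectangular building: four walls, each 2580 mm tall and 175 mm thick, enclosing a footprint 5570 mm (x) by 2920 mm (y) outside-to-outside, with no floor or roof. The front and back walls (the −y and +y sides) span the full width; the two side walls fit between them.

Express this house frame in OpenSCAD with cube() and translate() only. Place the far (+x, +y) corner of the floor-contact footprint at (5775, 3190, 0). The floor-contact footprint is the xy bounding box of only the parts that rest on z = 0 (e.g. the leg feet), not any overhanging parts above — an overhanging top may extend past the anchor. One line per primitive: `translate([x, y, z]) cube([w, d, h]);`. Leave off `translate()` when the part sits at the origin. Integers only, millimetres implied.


translate([205, 270, 0]) cube([5570, 175, 2580]);
translate([205, 3015, 0]) cube([5570, 175, 2580]);
translate([205, 445, 0]) cube([175, 2570, 2580]);
translate([5600, 445, 0]) cube([175, 2570, 2580]);


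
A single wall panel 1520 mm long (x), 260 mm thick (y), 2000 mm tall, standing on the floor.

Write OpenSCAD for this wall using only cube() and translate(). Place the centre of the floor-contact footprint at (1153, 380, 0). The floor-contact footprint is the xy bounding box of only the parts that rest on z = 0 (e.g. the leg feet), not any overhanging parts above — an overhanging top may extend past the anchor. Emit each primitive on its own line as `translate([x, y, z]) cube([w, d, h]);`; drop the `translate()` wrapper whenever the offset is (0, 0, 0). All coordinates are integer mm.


translate([393, 250, 0]) cube([1520, 260, 2000]);


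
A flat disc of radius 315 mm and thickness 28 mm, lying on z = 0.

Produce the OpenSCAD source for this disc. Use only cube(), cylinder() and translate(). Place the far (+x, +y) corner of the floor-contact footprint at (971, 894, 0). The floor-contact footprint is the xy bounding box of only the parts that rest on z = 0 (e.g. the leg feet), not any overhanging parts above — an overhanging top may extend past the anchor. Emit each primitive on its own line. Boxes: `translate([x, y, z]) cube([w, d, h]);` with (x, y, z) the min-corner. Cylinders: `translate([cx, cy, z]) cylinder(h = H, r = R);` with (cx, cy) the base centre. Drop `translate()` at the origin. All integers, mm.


translate([656, 579, 0]) cylinder(h = 28, r = 315);


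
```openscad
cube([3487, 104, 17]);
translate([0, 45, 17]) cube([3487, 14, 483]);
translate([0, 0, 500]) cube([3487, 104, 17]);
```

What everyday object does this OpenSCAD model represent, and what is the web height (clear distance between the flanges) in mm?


An I-beam. The web height is 483 mm.

Two wide flanges with a thin centred web — an I-beam. Overall 517 mm minus two 17 mm flanges gives a web of 517 − 2·17 = 483 mm.


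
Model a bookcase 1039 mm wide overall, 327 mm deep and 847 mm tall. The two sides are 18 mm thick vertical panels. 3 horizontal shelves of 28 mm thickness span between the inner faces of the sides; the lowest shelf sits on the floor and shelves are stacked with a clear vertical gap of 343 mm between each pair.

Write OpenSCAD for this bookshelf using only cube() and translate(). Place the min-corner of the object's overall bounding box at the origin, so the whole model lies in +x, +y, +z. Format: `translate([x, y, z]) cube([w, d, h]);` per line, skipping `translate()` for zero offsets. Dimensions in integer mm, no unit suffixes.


cube([18, 327, 847]);
translate([1021, 0, 0]) cube([18, 327, 847]);
translate([18, 0, 0]) cube([1003, 327, 28]);
translate([18, 0, 371]) cube([1003, 327, 28]);
translate([18, 0, 742]) cube([1003, 327, 28]);
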